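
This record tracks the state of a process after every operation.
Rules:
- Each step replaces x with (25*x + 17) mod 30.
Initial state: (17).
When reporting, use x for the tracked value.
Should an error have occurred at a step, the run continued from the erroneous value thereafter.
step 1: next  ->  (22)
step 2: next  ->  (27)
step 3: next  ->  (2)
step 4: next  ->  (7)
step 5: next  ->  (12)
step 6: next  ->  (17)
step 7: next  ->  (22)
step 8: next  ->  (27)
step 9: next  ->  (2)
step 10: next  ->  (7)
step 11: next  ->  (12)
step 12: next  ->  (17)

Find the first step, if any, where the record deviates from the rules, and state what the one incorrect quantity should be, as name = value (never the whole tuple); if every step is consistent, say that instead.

no error

Step 1: x = (25*17 + 17) mod 30 = 22 — checks out.
Step 2: x = (25*22 + 17) mod 30 = 27 — checks out.
Step 3: x = (25*27 + 17) mod 30 = 2 — verified.
Step 4: x = (25*2 + 17) mod 30 = 7 — checks out.
Step 5: x = (25*7 + 17) mod 30 = 12 — agrees with the record.
Step 6: x = (25*12 + 17) mod 30 = 17 — no discrepancy.
Step 7: x = (25*17 + 17) mod 30 = 22 — verified.
Step 8: x = (25*22 + 17) mod 30 = 27 — verified.
Step 9: x = (25*27 + 17) mod 30 = 2 — same as recorded.
Step 10: x = (25*2 + 17) mod 30 = 7 — matches.
Step 11: x = (25*7 + 17) mod 30 = 12 — confirmed correct.
Step 12: x = (25*12 + 17) mod 30 = 17 — checks out.
Every step is consistent.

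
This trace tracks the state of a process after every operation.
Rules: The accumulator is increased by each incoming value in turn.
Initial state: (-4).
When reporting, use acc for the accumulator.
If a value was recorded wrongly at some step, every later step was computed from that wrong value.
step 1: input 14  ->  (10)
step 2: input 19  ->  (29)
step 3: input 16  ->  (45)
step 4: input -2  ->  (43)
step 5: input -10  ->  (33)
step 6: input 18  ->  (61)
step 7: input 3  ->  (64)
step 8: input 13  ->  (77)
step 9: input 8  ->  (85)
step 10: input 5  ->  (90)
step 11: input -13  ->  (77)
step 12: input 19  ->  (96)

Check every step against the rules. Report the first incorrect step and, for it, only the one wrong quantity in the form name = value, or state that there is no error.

Step 1: acc = -4 + 14 = 10 — no discrepancy.
Step 2: acc = 10 + 19 = 29 — in agreement.
Step 3: acc = 29 + 16 = 45 — exactly as logged.
Step 4: acc = 45 + -2 = 43 — in agreement.
Step 5: acc = 43 + -10 = 33 — matches.
Step 6: acc = 33 + 18 = 51 — this is not what the trace shows.
Conclusion: step 6 carries the first error; the entry should be acc = 51.

step 6, acc = 51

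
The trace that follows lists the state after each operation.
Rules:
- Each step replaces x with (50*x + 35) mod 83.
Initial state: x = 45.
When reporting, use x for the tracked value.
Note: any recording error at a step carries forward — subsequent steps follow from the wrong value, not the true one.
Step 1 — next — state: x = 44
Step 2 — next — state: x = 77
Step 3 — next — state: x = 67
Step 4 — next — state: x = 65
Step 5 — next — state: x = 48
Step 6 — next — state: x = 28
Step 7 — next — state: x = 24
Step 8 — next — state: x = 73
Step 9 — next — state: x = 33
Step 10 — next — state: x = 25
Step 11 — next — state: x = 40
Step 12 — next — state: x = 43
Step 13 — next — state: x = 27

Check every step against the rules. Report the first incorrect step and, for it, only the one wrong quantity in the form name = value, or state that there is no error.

step 1: x = (50*45 + 35) mod 83 = 44 -> agrees with the trace
step 2: x = (50*44 + 35) mod 83 = 77 -> in agreement
step 3: x = (50*77 + 35) mod 83 = 67 -> exactly as logged
step 4: x = (50*67 + 35) mod 83 = 65 -> checks out
step 5: x = (50*65 + 35) mod 83 = 48 -> verified
step 6: x = (50*48 + 35) mod 83 = 28 -> consistent with the trace
step 7: x = (50*28 + 35) mod 83 = 24 -> agrees with the trace
step 8: x = (50*24 + 35) mod 83 = 73 -> no discrepancy
step 9: x = (50*73 + 35) mod 83 = 33 -> consistent with the trace
step 10: x = (50*33 + 35) mod 83 = 25 -> consistent with the trace
step 11: x = (50*25 + 35) mod 83 = 40 -> checks out
step 12: x = (50*40 + 35) mod 83 = 43 -> consistent with the trace
step 13: x = (50*43 + 35) mod 83 = 27 -> checks out
No step deviates from the rules.

no error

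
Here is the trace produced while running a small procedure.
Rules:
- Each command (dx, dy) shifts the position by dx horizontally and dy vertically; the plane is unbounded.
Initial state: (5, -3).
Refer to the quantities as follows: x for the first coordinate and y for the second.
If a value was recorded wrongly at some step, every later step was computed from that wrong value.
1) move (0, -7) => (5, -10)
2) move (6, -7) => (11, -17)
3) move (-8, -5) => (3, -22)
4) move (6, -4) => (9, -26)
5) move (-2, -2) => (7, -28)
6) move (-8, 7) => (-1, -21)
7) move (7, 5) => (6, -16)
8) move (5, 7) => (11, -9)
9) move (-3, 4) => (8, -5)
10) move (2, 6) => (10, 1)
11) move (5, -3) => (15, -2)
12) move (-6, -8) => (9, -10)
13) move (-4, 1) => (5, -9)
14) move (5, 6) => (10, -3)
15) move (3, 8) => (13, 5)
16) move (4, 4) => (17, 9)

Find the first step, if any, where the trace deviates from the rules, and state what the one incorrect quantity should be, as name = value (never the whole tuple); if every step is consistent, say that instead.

no error

Recomputing the run from the initial state:
step 1: x = 5, y = -10
step 2: x = 11, y = -17
step 3: x = 3, y = -22
step 4: x = 9, y = -26
step 5: x = 7, y = -28
step 6: x = -1, y = -21
step 7: x = 6, y = -16
step 8: x = 11, y = -9
step 9: x = 8, y = -5
step 10: x = 10, y = 1
step 11: x = 15, y = -2
step 12: x = 9, y = -10
step 13: x = 5, y = -9
step 14: x = 10, y = -3
step 15: x = 13, y = 5
step 16: x = 17, y = 9
This matches the trace at every step.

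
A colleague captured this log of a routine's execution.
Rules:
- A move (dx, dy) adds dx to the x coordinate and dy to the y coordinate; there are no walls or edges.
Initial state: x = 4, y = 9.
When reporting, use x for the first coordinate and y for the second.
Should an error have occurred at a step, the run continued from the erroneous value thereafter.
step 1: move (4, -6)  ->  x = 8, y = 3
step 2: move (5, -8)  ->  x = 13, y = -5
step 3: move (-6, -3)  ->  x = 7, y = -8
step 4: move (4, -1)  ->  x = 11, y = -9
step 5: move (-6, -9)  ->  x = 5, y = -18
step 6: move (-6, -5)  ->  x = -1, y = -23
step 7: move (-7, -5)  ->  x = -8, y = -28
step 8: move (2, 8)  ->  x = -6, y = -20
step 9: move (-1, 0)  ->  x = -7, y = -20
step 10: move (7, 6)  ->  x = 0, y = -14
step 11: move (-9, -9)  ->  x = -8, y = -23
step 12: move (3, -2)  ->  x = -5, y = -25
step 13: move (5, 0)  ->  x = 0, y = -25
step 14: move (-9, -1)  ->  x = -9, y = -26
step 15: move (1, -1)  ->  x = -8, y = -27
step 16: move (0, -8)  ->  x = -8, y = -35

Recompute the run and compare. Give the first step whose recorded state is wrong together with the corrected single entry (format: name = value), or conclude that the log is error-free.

Step 1: x = 4 + (4) = 8, y = 9 + (-6) = 3 — agrees with the log.
Step 2: x = 8 + (5) = 13, y = 3 + (-8) = -5 — confirmed correct.
Step 3: x = 13 + (-6) = 7, y = -5 + (-3) = -8 — verified.
Step 4: x = 7 + (4) = 11, y = -8 + (-1) = -9 — verified.
Step 5: x = 11 + (-6) = 5, y = -9 + (-9) = -18 — matches.
Step 6: x = 5 + (-6) = -1, y = -18 + (-5) = -23 — confirmed correct.
Step 7: x = -1 + (-7) = -8, y = -23 + (-5) = -28 — agrees with the log.
Step 8: x = -8 + (2) = -6, y = -28 + (8) = -20 — checks out.
Step 9: x = -6 + (-1) = -7, y = -20 + (0) = -20 — agrees with the log.
Step 10: x = -7 + (7) = 0, y = -20 + (6) = -14 — no discrepancy.
Step 11: x = 0 + (-9) = -9, y = -14 + (-9) = -23 — a discrepancy with the log.
That makes step 11 the first incorrect line — x = -9 is what it should show.

step 11, x = -9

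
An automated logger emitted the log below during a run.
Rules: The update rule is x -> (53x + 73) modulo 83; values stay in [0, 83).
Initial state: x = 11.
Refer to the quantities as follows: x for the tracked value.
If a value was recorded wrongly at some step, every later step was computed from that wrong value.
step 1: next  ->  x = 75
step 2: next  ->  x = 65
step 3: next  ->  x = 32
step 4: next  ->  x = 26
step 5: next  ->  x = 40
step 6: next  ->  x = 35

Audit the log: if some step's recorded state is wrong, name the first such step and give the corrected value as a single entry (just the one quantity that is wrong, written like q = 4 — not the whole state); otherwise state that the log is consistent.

step 1: x = (53*11 + 73) mod 83 = 75 -> no discrepancy
step 2: x = (53*75 + 73) mod 83 = 64 -> the log disagrees here
So the first discrepancy is step 2, where the right value is x = 64.

step 2, x = 64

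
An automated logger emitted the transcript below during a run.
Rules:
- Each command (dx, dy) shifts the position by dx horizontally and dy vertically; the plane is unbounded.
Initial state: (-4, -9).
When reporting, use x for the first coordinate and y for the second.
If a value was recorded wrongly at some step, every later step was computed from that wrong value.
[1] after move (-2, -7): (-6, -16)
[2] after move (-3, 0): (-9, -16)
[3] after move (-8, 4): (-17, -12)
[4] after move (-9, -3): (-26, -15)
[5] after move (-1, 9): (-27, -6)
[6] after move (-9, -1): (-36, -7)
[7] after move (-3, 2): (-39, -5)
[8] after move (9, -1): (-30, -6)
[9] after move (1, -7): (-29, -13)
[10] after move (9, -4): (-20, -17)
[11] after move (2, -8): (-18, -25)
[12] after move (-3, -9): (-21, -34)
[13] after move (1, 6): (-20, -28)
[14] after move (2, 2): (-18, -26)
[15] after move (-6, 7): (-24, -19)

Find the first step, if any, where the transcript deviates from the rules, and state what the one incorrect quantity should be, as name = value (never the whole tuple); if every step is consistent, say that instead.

Recomputing the run from the initial state:
step 1: x = -6, y = -16
step 2: x = -9, y = -16
step 3: x = -17, y = -12
step 4: x = -26, y = -15
step 5: x = -27, y = -6
step 6: x = -36, y = -7
step 7: x = -39, y = -5
step 8: x = -30, y = -6
step 9: x = -29, y = -13
step 10: x = -20, y = -17
step 11: x = -18, y = -25
step 12: x = -21, y = -34
step 13: x = -20, y = -28
step 14: x = -18, y = -26
step 15: x = -24, y = -19
This matches the transcript at every step.

no error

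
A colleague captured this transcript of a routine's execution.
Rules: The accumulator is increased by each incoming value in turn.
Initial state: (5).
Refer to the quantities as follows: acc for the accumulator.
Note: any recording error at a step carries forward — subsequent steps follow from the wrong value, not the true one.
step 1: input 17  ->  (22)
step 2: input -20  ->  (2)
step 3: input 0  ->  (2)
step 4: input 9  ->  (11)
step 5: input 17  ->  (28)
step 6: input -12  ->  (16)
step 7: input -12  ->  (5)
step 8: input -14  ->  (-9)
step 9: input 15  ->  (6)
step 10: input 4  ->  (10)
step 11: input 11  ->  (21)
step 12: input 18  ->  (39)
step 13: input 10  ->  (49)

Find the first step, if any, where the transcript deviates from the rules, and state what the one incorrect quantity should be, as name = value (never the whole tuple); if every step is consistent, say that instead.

step 7, acc = 4

1. acc = 5 + 17 = 22 (verified)
2. acc = 22 + -20 = 2 (confirmed correct)
3. acc = 2 + 0 = 2 (checks out)
4. acc = 2 + 9 = 11 (no discrepancy)
5. acc = 11 + 17 = 28 (verified)
6. acc = 28 + -12 = 16 (no discrepancy)
7. acc = 16 + -12 = 4 (the entry is off here)
The earliest wrong entry is at step 7: it should read acc = 4.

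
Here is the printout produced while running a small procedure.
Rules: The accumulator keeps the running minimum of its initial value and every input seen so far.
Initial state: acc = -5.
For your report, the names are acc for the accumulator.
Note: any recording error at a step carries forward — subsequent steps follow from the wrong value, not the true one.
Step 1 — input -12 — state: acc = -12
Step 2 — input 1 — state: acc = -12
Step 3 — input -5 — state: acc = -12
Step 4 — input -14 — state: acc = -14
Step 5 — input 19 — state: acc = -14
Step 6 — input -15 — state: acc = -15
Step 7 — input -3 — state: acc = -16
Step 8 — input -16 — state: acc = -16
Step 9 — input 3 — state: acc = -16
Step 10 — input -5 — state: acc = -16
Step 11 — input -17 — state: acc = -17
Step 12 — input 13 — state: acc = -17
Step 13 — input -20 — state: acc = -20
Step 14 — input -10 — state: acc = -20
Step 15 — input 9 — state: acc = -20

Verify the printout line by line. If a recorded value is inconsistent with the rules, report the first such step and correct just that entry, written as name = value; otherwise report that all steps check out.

step 7, acc = -15

1. acc = min(-5, -12) = -12 (verified)
2. acc = min(-12, 1) = -12 (matches)
3. acc = min(-12, -5) = -12 (confirmed correct)
4. acc = min(-12, -14) = -14 (consistent with the printout)
5. acc = min(-14, 19) = -14 (verified)
6. acc = min(-14, -15) = -15 (same as recorded)
7. acc = min(-15, -3) = -15 (the printout disagrees here)
So the first discrepancy is step 7, where the right value is acc = -15.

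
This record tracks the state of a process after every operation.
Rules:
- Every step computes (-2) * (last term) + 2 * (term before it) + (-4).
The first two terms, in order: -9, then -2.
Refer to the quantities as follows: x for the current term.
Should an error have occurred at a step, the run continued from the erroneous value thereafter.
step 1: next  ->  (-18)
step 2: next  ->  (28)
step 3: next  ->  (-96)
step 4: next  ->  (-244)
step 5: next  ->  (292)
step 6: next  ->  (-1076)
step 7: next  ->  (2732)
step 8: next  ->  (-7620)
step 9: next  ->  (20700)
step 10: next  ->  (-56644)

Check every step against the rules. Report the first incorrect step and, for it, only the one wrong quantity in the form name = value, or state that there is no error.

1. x = -2*(-2) + (2)*(-9) + (-4) = -18 (verified)
2. x = -2*(-18) + (2)*(-2) + (-4) = 28 (no discrepancy)
3. x = -2*(28) + (2)*(-18) + (-4) = -96 (consistent with the record)
4. x = -2*(-96) + (2)*(28) + (-4) = 244 (the entry is off here)
The audit stops at step 4: the recorded entry is wrong and should be x = 244.

step 4, x = 244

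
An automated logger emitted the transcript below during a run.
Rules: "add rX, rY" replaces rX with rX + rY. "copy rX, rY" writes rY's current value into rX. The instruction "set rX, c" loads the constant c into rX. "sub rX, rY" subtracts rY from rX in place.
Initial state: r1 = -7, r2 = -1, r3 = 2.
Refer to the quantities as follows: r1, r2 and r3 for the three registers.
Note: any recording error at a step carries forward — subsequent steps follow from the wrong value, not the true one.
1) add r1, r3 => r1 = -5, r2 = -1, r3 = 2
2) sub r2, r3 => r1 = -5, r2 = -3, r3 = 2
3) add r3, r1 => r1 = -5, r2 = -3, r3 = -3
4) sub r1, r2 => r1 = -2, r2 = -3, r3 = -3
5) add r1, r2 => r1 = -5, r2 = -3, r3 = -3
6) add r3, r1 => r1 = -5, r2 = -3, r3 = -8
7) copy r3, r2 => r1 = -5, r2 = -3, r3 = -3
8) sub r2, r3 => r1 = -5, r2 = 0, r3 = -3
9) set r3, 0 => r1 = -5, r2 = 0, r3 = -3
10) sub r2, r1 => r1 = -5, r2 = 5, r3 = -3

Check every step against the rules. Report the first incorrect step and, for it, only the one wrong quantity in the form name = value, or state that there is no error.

step 9, r3 = 0

1. r1 = -7 + 2 = -5 (exactly as logged)
2. r2 = -1 - 2 = -3 (no discrepancy)
3. r3 = 2 + -5 = -3 (agrees with the transcript)
4. r1 = -5 - -3 = -2 (confirmed correct)
5. r1 = -2 + -3 = -5 (exactly as logged)
6. r3 = -3 + -5 = -8 (no discrepancy)
7. r3 = -3 (consistent with the transcript)
8. r2 = -3 - -3 = 0 (agrees with the transcript)
9. r3 = 0 (a discrepancy with the transcript)
That makes step 9 the first incorrect line — r3 = 0 is what it should show.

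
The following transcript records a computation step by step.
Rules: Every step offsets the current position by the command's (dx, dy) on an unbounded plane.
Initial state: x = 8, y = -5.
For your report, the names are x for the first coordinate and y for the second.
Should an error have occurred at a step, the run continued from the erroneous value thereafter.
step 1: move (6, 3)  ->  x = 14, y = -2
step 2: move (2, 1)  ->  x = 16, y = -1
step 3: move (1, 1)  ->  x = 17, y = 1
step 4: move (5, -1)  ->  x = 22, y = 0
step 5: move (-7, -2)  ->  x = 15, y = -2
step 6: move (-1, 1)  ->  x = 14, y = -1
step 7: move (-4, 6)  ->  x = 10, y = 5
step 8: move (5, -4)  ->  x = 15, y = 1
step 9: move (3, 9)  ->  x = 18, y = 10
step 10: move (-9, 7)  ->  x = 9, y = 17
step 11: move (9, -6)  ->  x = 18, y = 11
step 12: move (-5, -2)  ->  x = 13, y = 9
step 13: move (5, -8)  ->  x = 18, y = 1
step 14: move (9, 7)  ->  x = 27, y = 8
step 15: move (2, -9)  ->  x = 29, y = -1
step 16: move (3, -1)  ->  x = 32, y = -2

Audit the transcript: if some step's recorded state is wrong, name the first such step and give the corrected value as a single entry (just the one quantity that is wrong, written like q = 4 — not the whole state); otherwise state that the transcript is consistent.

step 3, y = 0

step 1: x = 8 + (6) = 14, y = -5 + (3) = -2 -> confirmed correct
step 2: x = 14 + (2) = 16, y = -2 + (1) = -1 -> verified
step 3: x = 16 + (1) = 17, y = -1 + (1) = 0 -> not what was recorded
Step 3 is the first one off; corrected, y = 0.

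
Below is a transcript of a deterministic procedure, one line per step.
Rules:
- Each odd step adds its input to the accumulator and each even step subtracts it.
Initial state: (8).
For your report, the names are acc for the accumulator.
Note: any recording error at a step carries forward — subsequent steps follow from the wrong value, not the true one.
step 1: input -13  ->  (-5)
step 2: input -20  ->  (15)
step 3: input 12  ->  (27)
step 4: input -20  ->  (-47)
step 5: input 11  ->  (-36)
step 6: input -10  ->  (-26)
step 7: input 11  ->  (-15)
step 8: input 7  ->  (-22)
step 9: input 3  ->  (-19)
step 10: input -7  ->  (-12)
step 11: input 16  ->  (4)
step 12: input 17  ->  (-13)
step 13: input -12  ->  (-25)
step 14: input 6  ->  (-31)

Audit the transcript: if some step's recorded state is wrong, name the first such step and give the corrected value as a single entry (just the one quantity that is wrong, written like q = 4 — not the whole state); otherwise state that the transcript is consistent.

Step 1: acc = 8 + -13 = -5 — consistent with the transcript.
Step 2: acc = -5 - -20 = 15 — exactly as logged.
Step 3: acc = 15 + 12 = 27 — confirmed correct.
Step 4: acc = 27 - -20 = 47 — this is not what the transcript shows.
First incorrect step: 4; the correct value is acc = 47.

step 4, acc = 47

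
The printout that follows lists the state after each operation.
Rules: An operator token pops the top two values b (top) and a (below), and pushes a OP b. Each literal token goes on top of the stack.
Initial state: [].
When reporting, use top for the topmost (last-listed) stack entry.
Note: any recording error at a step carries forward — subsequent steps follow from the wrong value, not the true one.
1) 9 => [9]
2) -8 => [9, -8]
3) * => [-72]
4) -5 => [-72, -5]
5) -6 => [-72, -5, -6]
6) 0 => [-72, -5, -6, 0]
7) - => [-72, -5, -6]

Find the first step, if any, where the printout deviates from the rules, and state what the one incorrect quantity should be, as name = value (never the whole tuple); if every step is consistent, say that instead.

no error

step 1: push 9: top = 9 -> in agreement
step 2: push -8: top = -8 -> verified
step 3: 9 * -8 = -72 -> verified
step 4: push -5: top = -5 -> checks out
step 5: push -6: top = -6 -> matches
step 6: push 0: top = 0 -> verified
step 7: -6 - 0 = -6 -> matches
Every step is consistent.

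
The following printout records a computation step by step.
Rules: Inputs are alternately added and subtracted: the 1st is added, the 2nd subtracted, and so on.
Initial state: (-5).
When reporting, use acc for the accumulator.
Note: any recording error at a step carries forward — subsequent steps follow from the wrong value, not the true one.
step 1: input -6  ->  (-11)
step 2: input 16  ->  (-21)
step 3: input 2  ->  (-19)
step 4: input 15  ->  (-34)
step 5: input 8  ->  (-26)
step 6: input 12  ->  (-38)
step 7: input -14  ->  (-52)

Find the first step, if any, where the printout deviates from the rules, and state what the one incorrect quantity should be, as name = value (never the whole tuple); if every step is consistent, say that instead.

Recomputing the run from the initial state:
step 1: acc = -11
step 2: acc = -27
step 3: acc = -25
step 4: acc = -40
step 5: acc = -32
step 6: acc = -44
step 7: acc = -58
The first disagreement with the printout is at step 2, where the value should be acc = -27.

step 2, acc = -27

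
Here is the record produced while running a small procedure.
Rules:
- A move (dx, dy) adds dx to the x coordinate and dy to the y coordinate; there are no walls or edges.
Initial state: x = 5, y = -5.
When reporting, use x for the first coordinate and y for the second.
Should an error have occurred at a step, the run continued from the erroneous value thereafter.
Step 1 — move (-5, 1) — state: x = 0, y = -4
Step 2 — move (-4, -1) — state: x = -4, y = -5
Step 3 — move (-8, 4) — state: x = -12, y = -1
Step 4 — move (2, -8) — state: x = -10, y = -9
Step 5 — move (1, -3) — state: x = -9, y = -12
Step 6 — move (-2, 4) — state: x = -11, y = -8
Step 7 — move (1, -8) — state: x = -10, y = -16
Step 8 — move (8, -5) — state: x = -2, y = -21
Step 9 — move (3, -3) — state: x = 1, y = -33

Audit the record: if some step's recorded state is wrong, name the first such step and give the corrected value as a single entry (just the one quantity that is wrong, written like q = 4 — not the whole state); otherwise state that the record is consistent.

1. x = 5 + (-5) = 0, y = -5 + (1) = -4 (exactly as logged)
2. x = 0 + (-4) = -4, y = -4 + (-1) = -5 (consistent with the record)
3. x = -4 + (-8) = -12, y = -5 + (4) = -1 (same as recorded)
4. x = -12 + (2) = -10, y = -1 + (-8) = -9 (in agreement)
5. x = -10 + (1) = -9, y = -9 + (-3) = -12 (agrees with the record)
6. x = -9 + (-2) = -11, y = -12 + (4) = -8 (consistent with the record)
7. x = -11 + (1) = -10, y = -8 + (-8) = -16 (no discrepancy)
8. x = -10 + (8) = -2, y = -16 + (-5) = -21 (checks out)
9. x = -2 + (3) = 1, y = -21 + (-3) = -24 (the record disagrees here)
The earliest wrong entry is at step 9: it should read y = -24.

step 9, y = -24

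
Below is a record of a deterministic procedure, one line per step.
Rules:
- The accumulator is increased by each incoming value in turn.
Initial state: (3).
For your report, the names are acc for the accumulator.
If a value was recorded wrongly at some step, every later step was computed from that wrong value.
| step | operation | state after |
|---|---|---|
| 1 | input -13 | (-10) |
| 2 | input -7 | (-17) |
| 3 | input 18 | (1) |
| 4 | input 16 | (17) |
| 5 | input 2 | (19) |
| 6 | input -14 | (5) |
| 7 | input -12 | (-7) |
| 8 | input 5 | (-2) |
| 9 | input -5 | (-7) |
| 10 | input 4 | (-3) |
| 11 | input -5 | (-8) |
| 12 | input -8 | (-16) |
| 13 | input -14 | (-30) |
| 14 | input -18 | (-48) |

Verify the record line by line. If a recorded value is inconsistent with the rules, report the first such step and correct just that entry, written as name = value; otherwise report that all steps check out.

no error

step 1: acc = 3 + -13 = -10 -> matches
step 2: acc = -10 + -7 = -17 -> in agreement
step 3: acc = -17 + 18 = 1 -> consistent with the record
step 4: acc = 1 + 16 = 17 -> in agreement
step 5: acc = 17 + 2 = 19 -> consistent with the record
step 6: acc = 19 + -14 = 5 -> consistent with the record
step 7: acc = 5 + -12 = -7 -> consistent with the record
step 8: acc = -7 + 5 = -2 -> confirmed correct
step 9: acc = -2 + -5 = -7 -> matches
step 10: acc = -7 + 4 = -3 -> confirmed correct
step 11: acc = -3 + -5 = -8 -> in agreement
step 12: acc = -8 + -8 = -16 -> confirmed correct
step 13: acc = -16 + -14 = -30 -> no discrepancy
step 14: acc = -30 + -18 = -48 -> verified
The recomputation confirms every line.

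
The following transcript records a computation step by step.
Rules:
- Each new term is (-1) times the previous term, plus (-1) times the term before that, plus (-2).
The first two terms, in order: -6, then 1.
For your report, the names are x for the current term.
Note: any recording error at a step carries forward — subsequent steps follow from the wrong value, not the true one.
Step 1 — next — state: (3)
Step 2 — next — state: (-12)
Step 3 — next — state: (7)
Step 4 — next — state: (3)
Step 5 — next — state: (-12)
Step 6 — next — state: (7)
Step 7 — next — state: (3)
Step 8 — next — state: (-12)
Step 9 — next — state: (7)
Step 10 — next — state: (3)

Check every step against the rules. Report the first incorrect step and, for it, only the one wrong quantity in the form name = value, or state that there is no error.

Recomputing the run from the initial state:
step 1: x = 3
step 2: x = -6
step 3: x = 1
step 4: x = 3
step 5: x = -6
step 6: x = 1
step 7: x = 3
step 8: x = -6
step 9: x = 1
step 10: x = 3
The first disagreement with the transcript is at step 2, where the value should be x = -6.

step 2, x = -6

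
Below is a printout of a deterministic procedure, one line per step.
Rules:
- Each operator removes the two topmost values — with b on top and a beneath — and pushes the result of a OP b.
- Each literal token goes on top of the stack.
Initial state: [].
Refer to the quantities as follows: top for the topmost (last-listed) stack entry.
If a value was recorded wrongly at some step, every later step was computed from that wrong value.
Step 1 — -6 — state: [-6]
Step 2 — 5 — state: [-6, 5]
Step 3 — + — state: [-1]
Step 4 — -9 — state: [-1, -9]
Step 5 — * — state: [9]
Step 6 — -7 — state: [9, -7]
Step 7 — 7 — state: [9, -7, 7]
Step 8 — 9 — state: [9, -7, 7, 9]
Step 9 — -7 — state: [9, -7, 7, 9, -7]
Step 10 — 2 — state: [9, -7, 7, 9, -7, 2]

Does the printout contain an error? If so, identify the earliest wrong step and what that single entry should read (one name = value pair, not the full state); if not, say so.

Recomputing the run from the initial state:
step 1: [-6]
step 2: [-6, 5]
step 3: [-1]
step 4: [-1, -9]
step 5: [9]
step 6: [9, -7]
step 7: [9, -7, 7]
step 8: [9, -7, 7, 9]
step 9: [9, -7, 7, 9, -7]
step 10: [9, -7, 7, 9, -7, 2]
This matches the printout at every step.

no error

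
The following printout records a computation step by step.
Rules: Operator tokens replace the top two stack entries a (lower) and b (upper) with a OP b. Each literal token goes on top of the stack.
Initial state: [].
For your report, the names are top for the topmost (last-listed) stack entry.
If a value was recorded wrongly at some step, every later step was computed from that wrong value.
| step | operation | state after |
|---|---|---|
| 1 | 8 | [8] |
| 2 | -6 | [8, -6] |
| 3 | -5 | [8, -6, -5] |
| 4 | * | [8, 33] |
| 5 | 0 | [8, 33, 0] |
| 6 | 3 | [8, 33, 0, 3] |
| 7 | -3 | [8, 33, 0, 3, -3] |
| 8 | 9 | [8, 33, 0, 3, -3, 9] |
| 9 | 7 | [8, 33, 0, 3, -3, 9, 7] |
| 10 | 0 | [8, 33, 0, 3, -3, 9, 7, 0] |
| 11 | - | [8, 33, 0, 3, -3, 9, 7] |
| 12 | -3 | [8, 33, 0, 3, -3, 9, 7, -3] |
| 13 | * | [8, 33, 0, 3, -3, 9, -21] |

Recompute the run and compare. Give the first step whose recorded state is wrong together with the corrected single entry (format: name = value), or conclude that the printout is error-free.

step 4, top = 30

1. push 8: top = 8 (verified)
2. push -6: top = -6 (exactly as logged)
3. push -5: top = -5 (consistent with the printout)
4. -6 * -5 = 30 (this is not what the printout shows)
The audit stops at step 4: the recorded entry is wrong and should be top = 30.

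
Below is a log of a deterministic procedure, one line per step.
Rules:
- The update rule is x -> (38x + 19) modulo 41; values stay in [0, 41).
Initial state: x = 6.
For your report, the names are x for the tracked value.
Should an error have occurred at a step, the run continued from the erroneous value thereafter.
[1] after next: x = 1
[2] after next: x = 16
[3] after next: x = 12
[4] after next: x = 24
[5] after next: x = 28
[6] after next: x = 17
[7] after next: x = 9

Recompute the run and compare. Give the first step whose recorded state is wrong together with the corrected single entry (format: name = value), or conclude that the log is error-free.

1. x = (38*6 + 19) mod 41 = 1 (verified)
2. x = (38*1 + 19) mod 41 = 16 (verified)
3. x = (38*16 + 19) mod 41 = 12 (matches)
4. x = (38*12 + 19) mod 41 = 24 (verified)
5. x = (38*24 + 19) mod 41 = 29 (the log disagrees here)
Conclusion: step 5 carries the first error; the entry should be x = 29.

step 5, x = 29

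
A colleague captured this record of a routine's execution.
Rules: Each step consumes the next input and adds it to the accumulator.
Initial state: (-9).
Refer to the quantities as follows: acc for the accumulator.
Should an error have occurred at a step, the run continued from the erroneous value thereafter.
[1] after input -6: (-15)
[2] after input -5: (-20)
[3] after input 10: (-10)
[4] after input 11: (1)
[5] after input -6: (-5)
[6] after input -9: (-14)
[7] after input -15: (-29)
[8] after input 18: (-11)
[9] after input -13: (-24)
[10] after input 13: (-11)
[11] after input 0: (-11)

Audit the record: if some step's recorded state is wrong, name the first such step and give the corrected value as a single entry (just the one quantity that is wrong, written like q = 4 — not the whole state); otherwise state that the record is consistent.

no error

step 1: acc = -9 + -6 = -15 -> confirmed correct
step 2: acc = -15 + -5 = -20 -> agrees with the record
step 3: acc = -20 + 10 = -10 -> no discrepancy
step 4: acc = -10 + 11 = 1 -> agrees with the record
step 5: acc = 1 + -6 = -5 -> matches
step 6: acc = -5 + -9 = -14 -> no discrepancy
step 7: acc = -14 + -15 = -29 -> exactly as logged
step 8: acc = -29 + 18 = -11 -> no discrepancy
step 9: acc = -11 + -13 = -24 -> no discrepancy
step 10: acc = -24 + 13 = -11 -> checks out
step 11: acc = -11 + 0 = -11 -> consistent with the record
The recomputation confirms every line.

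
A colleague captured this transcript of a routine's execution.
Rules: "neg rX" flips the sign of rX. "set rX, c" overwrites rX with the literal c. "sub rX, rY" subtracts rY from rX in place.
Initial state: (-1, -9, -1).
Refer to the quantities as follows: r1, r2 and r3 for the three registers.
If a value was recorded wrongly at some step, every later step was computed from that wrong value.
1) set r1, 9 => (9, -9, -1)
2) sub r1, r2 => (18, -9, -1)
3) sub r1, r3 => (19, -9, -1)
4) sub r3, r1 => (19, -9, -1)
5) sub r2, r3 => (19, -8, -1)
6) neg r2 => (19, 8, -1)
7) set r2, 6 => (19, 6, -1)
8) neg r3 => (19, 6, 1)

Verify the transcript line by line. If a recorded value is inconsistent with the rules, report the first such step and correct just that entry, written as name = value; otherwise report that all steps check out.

step 4, r3 = -20

1. r1 = 9 (consistent with the transcript)
2. r1 = 9 - -9 = 18 (in agreement)
3. r1 = 18 - -1 = 19 (same as recorded)
4. r3 = -1 - 19 = -20 (first mismatch against the transcript)
Step 4 is the first one off; corrected, r3 = -20.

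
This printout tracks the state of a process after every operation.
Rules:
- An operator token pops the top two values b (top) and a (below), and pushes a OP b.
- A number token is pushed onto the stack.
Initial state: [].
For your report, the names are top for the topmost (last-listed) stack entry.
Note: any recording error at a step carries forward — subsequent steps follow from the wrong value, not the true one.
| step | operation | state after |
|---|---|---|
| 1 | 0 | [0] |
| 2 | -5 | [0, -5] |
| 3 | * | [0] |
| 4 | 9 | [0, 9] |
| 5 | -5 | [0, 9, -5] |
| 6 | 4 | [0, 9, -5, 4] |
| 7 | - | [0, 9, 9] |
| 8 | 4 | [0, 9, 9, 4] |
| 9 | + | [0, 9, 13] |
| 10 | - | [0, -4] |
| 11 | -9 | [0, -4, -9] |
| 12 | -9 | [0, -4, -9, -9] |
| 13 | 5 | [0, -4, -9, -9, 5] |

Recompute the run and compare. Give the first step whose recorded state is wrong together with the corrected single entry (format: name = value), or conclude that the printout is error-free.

Recomputing the run from the initial state:
step 1: [0]
step 2: [0, -5]
step 3: [0]
step 4: [0, 9]
step 5: [0, 9, -5]
step 6: [0, 9, -5, 4]
step 7: [0, 9, -9]
step 8: [0, 9, -9, 4]
step 9: [0, 9, -5]
step 10: [0, 14]
step 11: [0, 14, -9]
step 12: [0, 14, -9, -9]
step 13: [0, 14, -9, -9, 5]
The first disagreement with the printout is at step 7, where the value should be top = -9.

step 7, top = -9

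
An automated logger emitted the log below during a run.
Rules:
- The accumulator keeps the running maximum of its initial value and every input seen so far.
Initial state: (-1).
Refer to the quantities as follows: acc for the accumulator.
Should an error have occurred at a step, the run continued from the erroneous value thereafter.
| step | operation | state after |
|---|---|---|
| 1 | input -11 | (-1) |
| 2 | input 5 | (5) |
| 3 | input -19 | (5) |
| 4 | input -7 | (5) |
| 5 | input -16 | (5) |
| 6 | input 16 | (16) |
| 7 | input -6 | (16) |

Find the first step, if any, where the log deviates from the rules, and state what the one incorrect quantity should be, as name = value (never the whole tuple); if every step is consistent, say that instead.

no error

Recomputing the run from the initial state:
step 1: acc = -1
step 2: acc = 5
step 3: acc = 5
step 4: acc = 5
step 5: acc = 5
step 6: acc = 16
step 7: acc = 16
This matches the log at every step.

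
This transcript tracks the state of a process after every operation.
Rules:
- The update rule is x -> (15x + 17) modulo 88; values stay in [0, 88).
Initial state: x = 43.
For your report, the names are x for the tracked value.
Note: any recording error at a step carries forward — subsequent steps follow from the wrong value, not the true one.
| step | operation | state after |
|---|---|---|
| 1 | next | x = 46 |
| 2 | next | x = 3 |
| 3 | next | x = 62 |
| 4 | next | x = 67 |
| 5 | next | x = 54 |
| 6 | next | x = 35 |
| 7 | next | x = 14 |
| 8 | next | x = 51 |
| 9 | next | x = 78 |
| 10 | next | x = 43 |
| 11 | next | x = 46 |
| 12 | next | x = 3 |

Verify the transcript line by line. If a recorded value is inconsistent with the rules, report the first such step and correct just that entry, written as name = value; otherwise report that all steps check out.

no error

step 1: x = (15*43 + 17) mod 88 = 46 -> matches
step 2: x = (15*46 + 17) mod 88 = 3 -> in agreement
step 3: x = (15*3 + 17) mod 88 = 62 -> matches
step 4: x = (15*62 + 17) mod 88 = 67 -> in agreement
step 5: x = (15*67 + 17) mod 88 = 54 -> consistent with the transcript
step 6: x = (15*54 + 17) mod 88 = 35 -> agrees with the transcript
step 7: x = (15*35 + 17) mod 88 = 14 -> agrees with the transcript
step 8: x = (15*14 + 17) mod 88 = 51 -> consistent with the transcript
step 9: x = (15*51 + 17) mod 88 = 78 -> no discrepancy
step 10: x = (15*78 + 17) mod 88 = 43 -> checks out
step 11: x = (15*43 + 17) mod 88 = 46 -> confirmed correct
step 12: x = (15*46 + 17) mod 88 = 3 -> agrees with the transcript
Every step is consistent.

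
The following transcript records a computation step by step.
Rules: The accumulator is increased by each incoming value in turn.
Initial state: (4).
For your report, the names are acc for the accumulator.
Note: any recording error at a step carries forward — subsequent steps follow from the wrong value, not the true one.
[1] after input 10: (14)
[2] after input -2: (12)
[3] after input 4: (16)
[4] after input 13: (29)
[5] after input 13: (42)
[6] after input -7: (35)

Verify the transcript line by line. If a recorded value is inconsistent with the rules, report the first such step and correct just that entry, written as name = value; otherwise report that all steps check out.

step 1: acc = 4 + 10 = 14 -> checks out
step 2: acc = 14 + -2 = 12 -> no discrepancy
step 3: acc = 12 + 4 = 16 -> checks out
step 4: acc = 16 + 13 = 29 -> same as recorded
step 5: acc = 29 + 13 = 42 -> no discrepancy
step 6: acc = 42 + -7 = 35 -> no discrepancy
Every step is consistent.

no error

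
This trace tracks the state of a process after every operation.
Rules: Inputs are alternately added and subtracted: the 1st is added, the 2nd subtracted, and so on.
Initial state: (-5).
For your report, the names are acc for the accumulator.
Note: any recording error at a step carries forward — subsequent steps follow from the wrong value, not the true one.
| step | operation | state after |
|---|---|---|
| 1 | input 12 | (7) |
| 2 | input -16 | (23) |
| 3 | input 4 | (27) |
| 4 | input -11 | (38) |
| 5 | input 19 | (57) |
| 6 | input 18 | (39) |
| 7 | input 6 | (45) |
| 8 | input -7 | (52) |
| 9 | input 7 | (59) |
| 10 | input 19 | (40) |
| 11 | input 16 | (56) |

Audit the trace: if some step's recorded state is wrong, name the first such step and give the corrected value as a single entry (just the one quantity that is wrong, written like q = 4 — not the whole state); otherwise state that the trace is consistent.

no error

Recomputing the run from the initial state:
step 1: acc = 7
step 2: acc = 23
step 3: acc = 27
step 4: acc = 38
step 5: acc = 57
step 6: acc = 39
step 7: acc = 45
step 8: acc = 52
step 9: acc = 59
step 10: acc = 40
step 11: acc = 56
This matches the trace at every step.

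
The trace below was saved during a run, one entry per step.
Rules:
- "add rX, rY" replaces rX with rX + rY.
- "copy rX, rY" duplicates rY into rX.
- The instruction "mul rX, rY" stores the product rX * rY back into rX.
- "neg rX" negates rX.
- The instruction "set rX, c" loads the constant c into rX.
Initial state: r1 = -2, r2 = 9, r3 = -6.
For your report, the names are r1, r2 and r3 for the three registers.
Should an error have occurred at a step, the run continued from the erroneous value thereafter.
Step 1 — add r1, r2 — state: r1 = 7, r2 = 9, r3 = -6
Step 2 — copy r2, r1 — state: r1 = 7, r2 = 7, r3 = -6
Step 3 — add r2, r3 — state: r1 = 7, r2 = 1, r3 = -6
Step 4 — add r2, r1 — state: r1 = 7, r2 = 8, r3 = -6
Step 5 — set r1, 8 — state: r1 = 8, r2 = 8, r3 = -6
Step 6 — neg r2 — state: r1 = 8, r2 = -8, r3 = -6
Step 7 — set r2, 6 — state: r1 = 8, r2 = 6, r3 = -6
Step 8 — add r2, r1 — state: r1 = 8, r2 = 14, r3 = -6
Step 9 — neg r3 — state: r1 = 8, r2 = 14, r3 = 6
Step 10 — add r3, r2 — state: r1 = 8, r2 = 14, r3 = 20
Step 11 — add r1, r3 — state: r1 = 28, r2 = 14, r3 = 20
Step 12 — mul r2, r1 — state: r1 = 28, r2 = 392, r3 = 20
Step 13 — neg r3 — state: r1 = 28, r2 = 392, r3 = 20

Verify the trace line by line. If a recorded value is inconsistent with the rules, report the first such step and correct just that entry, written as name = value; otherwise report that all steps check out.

step 13, r3 = -20

1. r1 = -2 + 9 = 7 (no discrepancy)
2. r2 = 7 (agrees with the trace)
3. r2 = 7 + -6 = 1 (exactly as logged)
4. r2 = 1 + 7 = 8 (same as recorded)
5. r1 = 8 (same as recorded)
6. r2 = -(8) = -8 (checks out)
7. r2 = 6 (exactly as logged)
8. r2 = 6 + 8 = 14 (exactly as logged)
9. r3 = -(-6) = 6 (no discrepancy)
10. r3 = 6 + 14 = 20 (verified)
11. r1 = 8 + 20 = 28 (agrees with the trace)
12. r2 = 14 * 28 = 392 (in agreement)
13. r3 = -(20) = -20 (first mismatch against the trace)
Conclusion: step 13 carries the first error; the entry should be r3 = -20.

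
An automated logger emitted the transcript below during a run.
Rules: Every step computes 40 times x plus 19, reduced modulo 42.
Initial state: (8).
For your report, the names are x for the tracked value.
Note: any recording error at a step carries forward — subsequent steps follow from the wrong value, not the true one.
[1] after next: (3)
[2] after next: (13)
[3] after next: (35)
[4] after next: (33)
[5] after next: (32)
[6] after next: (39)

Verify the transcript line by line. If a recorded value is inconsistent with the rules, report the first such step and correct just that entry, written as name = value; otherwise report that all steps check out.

step 5, x = 37

step 1: x = (40*8 + 19) mod 42 = 3 -> matches
step 2: x = (40*3 + 19) mod 42 = 13 -> exactly as logged
step 3: x = (40*13 + 19) mod 42 = 35 -> consistent with the transcript
step 4: x = (40*35 + 19) mod 42 = 33 -> in agreement
step 5: x = (40*33 + 19) mod 42 = 37 -> not what was recorded
The earliest wrong entry is at step 5: it should read x = 37.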